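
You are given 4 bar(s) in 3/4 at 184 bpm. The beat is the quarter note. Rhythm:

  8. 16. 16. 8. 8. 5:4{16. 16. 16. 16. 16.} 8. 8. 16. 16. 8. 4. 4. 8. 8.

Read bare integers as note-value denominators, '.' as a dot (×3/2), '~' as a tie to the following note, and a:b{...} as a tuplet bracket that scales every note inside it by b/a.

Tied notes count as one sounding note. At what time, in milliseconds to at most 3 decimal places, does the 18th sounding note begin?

note 18 onset = 21/2b = 3423.913ms

1. 0.0ms @ 0 + 244.565ms (3/4)
2. 244.565ms @ 3/4 + 122.283ms (3/8)
3. 366.848ms @ 9/8 + 122.283ms (3/8)
4. 489.13ms @ 3/2 + 244.565ms (3/4)
5. 733.696ms @ 9/4 + 244.565ms (3/4)
6. 978.261ms @ 3 + 97.826ms (3/10)
7. 1076.087ms @ 33/10 + 97.826ms (3/10)
8. 1173.913ms @ 18/5 + 97.826ms (3/10)
9. 1271.739ms @ 39/10 + 97.826ms (3/10)
10. 1369.565ms @ 21/5 + 97.826ms (3/10)
11. 1467.391ms @ 9/2 + 244.565ms (3/4)
12. 1711.957ms @ 21/4 + 244.565ms (3/4)
13. 1956.522ms @ 6 + 122.283ms (3/8)
14. 2078.804ms @ 51/8 + 122.283ms (3/8)
15. 2201.087ms @ 27/4 + 244.565ms (3/4)
16. 2445.652ms @ 15/2 + 489.13ms (3/2)
17. 2934.783ms @ 9 + 489.13ms (3/2)
18. 3423.913ms @ 21/2 + 244.565ms (3/4)
19. 3668.478ms @ 45/4 + 244.565ms (3/4)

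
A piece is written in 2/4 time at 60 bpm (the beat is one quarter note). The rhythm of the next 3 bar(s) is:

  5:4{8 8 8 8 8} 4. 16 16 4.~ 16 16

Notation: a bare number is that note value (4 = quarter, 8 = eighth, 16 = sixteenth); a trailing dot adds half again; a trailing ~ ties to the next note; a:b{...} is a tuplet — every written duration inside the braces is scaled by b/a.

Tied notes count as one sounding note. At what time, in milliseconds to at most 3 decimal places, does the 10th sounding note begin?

1. 0.0ms @ 0 + 400.0ms (2/5)
2. 400.0ms @ 2/5 + 400.0ms (2/5)
3. 800.0ms @ 4/5 + 400.0ms (2/5)
4. 1200.0ms @ 6/5 + 400.0ms (2/5)
5. 1600.0ms @ 8/5 + 400.0ms (2/5)
6. 2000.0ms @ 2 + 1500.0ms (3/2)
7. 3500.0ms @ 7/2 + 250.0ms (1/4)
8. 3750.0ms @ 15/4 + 250.0ms (1/4)
9. 4000.0ms @ 4 + 1750.0ms (7/4)
10. 5750.0ms @ 23/4 + 250.0ms (1/4)

note 10 onset = 23/4b = 5750.0ms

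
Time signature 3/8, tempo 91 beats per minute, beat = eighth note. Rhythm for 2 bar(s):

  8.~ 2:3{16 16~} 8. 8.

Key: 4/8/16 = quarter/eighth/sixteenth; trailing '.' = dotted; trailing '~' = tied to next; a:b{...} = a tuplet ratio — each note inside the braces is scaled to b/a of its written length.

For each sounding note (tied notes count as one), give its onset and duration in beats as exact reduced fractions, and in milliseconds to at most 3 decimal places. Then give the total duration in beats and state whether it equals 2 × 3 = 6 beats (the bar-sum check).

1) 0.0ms=0b +1483.516ms=9/4b
2) 1483.516ms=9/4b +1483.516ms=9/4b
3) 2967.033ms=9/2b +989.011ms=3/2b
Σ=6b of 6 (91bpm 3/8) — PASS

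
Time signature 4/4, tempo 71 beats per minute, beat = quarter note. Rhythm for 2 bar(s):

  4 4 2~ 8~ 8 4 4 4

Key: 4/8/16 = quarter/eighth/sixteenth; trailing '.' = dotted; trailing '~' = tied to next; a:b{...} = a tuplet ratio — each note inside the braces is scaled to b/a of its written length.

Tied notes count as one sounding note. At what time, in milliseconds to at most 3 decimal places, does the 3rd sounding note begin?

note 3 onset = 2b = 1690.141ms

1. 0.0ms @ 0 + 845.07ms (1)
2. 845.07ms @ 1 + 845.07ms (1)
3. 1690.141ms @ 2 + 2535.211ms (3)
4. 4225.352ms @ 5 + 845.07ms (1)
5. 5070.423ms @ 6 + 845.07ms (1)
6. 5915.493ms @ 7 + 845.07ms (1)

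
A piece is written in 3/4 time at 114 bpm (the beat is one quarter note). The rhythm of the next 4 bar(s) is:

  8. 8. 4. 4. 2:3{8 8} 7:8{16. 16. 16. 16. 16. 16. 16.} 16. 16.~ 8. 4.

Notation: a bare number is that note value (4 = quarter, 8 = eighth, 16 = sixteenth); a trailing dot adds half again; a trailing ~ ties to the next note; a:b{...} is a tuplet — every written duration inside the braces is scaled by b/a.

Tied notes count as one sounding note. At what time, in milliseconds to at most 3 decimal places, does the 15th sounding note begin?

1. 0.0ms @ 0 + 394.737ms (3/4)
2. 394.737ms @ 3/4 + 394.737ms (3/4)
3. 789.474ms @ 3/2 + 789.474ms (3/2)
4. 1578.947ms @ 3 + 789.474ms (3/2)
5. 2368.421ms @ 9/2 + 394.737ms (3/4)
6. 2763.158ms @ 21/4 + 394.737ms (3/4)
7. 3157.895ms @ 6 + 225.564ms (3/7)
8. 3383.459ms @ 45/7 + 225.564ms (3/7)
9. 3609.023ms @ 48/7 + 225.564ms (3/7)
10. 3834.586ms @ 51/7 + 225.564ms (3/7)
11. 4060.15ms @ 54/7 + 225.564ms (3/7)
12. 4285.714ms @ 57/7 + 225.564ms (3/7)
13. 4511.278ms @ 60/7 + 225.564ms (3/7)
14. 4736.842ms @ 9 + 197.368ms (3/8)
15. 4934.211ms @ 75/8 + 592.105ms (9/8)
16. 5526.316ms @ 21/2 + 789.474ms (3/2)

note 15 onset = 75/8b = 4934.211ms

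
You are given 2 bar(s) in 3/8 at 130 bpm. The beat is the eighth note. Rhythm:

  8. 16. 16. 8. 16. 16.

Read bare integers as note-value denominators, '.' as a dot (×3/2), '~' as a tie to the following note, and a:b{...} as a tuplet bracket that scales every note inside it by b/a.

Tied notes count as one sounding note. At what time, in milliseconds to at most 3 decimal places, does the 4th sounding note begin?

note 4 onset = 3b = 1384.615ms

1. 0.0ms @ 0 + 692.308ms (3/2)
2. 692.308ms @ 3/2 + 346.154ms (3/4)
3. 1038.462ms @ 9/4 + 346.154ms (3/4)
4. 1384.615ms @ 3 + 692.308ms (3/2)
5. 2076.923ms @ 9/2 + 346.154ms (3/4)
6. 2423.077ms @ 21/4 + 346.154ms (3/4)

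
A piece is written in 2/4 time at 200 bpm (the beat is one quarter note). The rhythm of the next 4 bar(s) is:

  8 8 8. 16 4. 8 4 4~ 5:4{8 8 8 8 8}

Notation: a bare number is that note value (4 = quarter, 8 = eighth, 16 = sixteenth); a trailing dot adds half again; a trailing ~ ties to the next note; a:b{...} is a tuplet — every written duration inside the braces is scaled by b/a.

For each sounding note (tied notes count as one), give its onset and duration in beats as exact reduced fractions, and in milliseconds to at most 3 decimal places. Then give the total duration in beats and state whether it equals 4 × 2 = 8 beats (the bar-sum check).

1) 0.0ms=0b +150.0ms=1/2b
2) 150.0ms=1/2b +150.0ms=1/2b
3) 300.0ms=1b +225.0ms=3/4b
4) 525.0ms=7/4b +75.0ms=1/4b
5) 600.0ms=2b +450.0ms=3/2b
6) 1050.0ms=7/2b +150.0ms=1/2b
7) 1200.0ms=4b +300.0ms=1b
8) 1500.0ms=5b +420.0ms=7/5b
9) 1920.0ms=32/5b +120.0ms=2/5b
10) 2040.0ms=34/5b +120.0ms=2/5b
11) 2160.0ms=36/5b +120.0ms=2/5b
12) 2280.0ms=38/5b +120.0ms=2/5b
Σ=8b of 8 (200bpm 2/4) — PASS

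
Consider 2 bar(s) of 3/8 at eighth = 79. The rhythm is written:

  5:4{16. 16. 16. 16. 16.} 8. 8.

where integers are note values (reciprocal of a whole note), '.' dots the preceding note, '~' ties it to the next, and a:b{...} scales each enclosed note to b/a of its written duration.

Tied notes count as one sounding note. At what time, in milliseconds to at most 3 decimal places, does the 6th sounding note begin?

1. 0.0ms @ 0 + 455.696ms (3/5)
2. 455.696ms @ 3/5 + 455.696ms (3/5)
3. 911.392ms @ 6/5 + 455.696ms (3/5)
4. 1367.089ms @ 9/5 + 455.696ms (3/5)
5. 1822.785ms @ 12/5 + 455.696ms (3/5)
6. 2278.481ms @ 3 + 1139.241ms (3/2)
7. 3417.722ms @ 9/2 + 1139.241ms (3/2)

note 6 onset = 3b = 2278.481ms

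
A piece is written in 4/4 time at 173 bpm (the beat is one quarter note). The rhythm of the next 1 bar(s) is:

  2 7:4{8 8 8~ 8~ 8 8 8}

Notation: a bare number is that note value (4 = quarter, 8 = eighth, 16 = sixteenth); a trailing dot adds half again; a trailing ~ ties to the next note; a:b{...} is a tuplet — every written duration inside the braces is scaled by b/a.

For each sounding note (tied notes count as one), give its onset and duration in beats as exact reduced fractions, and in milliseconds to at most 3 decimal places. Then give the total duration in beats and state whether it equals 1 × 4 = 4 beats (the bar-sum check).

1) 0.0ms=0b +693.642ms=2b
2) 693.642ms=2b +99.092ms=2/7b
3) 792.733ms=16/7b +99.092ms=2/7b
4) 891.825ms=18/7b +297.275ms=6/7b
5) 1189.1ms=24/7b +99.092ms=2/7b
6) 1288.192ms=26/7b +99.092ms=2/7b
Σ=4b of 4 (173bpm 4/4) — PASS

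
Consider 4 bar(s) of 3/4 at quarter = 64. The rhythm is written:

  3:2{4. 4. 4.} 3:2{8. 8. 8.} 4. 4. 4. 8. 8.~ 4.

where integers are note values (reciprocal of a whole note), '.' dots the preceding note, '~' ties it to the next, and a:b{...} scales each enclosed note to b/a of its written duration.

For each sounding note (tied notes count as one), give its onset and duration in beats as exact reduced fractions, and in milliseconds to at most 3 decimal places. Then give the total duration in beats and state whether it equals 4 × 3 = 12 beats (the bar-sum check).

1) 0.0ms=0b +937.5ms=1b
2) 937.5ms=1b +937.5ms=1b
3) 1875.0ms=2b +937.5ms=1b
4) 2812.5ms=3b +468.75ms=1/2b
5) 3281.25ms=7/2b +468.75ms=1/2b
6) 3750.0ms=4b +468.75ms=1/2b
7) 4218.75ms=9/2b +1406.25ms=3/2b
8) 5625.0ms=6b +1406.25ms=3/2b
9) 7031.25ms=15/2b +1406.25ms=3/2b
10) 8437.5ms=9b +703.125ms=3/4b
11) 9140.625ms=39/4b +2109.375ms=9/4b
Σ=12b of 12 (64bpm 3/4) — PASS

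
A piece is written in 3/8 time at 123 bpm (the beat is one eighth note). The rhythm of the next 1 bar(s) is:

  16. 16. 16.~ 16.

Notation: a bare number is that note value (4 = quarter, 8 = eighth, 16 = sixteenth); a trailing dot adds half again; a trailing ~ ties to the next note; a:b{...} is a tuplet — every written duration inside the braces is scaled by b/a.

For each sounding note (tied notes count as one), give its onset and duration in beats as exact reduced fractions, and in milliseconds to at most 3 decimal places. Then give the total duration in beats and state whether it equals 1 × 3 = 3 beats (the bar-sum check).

1) 0.0ms=0b +365.854ms=3/4b
2) 365.854ms=3/4b +365.854ms=3/4b
3) 731.707ms=3/2b +731.707ms=3/2b
Σ=3b of 3 (123bpm 3/8) — PASS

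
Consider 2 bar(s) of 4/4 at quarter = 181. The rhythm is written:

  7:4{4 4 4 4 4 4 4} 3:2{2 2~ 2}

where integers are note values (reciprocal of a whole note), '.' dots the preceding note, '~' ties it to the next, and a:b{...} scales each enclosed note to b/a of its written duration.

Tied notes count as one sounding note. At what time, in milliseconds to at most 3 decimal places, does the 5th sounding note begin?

note 5 onset = 16/7b = 757.695ms

1. 0.0ms @ 0 + 189.424ms (4/7)
2. 189.424ms @ 4/7 + 189.424ms (4/7)
3. 378.848ms @ 8/7 + 189.424ms (4/7)
4. 568.272ms @ 12/7 + 189.424ms (4/7)
5. 757.695ms @ 16/7 + 189.424ms (4/7)
6. 947.119ms @ 20/7 + 189.424ms (4/7)
7. 1136.543ms @ 24/7 + 189.424ms (4/7)
8. 1325.967ms @ 4 + 441.989ms (4/3)
9. 1767.956ms @ 16/3 + 883.978ms (8/3)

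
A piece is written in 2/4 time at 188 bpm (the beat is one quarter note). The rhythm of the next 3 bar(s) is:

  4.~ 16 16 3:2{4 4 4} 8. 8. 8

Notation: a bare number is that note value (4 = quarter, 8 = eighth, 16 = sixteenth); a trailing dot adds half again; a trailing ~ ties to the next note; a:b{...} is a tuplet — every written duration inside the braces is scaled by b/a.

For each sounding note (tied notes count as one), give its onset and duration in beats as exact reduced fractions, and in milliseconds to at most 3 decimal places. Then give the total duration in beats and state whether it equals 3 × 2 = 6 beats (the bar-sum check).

1) 0.0ms=0b +558.511ms=7/4b
2) 558.511ms=7/4b +79.787ms=1/4b
3) 638.298ms=2b +212.766ms=2/3b
4) 851.064ms=8/3b +212.766ms=2/3b
5) 1063.83ms=10/3b +212.766ms=2/3b
6) 1276.596ms=4b +239.362ms=3/4b
7) 1515.957ms=19/4b +239.362ms=3/4b
8) 1755.319ms=11/2b +159.574ms=1/2b
Σ=6b of 6 (188bpm 2/4) — PASS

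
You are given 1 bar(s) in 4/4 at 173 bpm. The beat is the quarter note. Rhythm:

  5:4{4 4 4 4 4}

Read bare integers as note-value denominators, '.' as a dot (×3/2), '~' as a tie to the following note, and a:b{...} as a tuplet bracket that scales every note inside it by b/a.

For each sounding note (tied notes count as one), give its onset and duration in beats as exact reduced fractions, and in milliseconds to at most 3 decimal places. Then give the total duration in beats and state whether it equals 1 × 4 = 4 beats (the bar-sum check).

1) 0.0ms=0b +277.457ms=4/5b
2) 277.457ms=4/5b +277.457ms=4/5b
3) 554.913ms=8/5b +277.457ms=4/5b
4) 832.37ms=12/5b +277.457ms=4/5b
5) 1109.827ms=16/5b +277.457ms=4/5b
Σ=4b of 4 (173bpm 4/4) — PASS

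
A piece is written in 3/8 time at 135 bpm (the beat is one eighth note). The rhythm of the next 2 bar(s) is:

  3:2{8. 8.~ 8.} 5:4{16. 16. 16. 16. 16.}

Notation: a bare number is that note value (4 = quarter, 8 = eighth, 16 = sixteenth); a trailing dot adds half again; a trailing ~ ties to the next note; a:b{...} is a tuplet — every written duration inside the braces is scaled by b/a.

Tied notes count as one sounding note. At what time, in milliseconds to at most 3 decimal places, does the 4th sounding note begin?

note 4 onset = 18/5b = 1600.0ms

1. 0.0ms @ 0 + 444.444ms (1)
2. 444.444ms @ 1 + 888.889ms (2)
3. 1333.333ms @ 3 + 266.667ms (3/5)
4. 1600.0ms @ 18/5 + 266.667ms (3/5)
5. 1866.667ms @ 21/5 + 266.667ms (3/5)
6. 2133.333ms @ 24/5 + 266.667ms (3/5)
7. 2400.0ms @ 27/5 + 266.667ms (3/5)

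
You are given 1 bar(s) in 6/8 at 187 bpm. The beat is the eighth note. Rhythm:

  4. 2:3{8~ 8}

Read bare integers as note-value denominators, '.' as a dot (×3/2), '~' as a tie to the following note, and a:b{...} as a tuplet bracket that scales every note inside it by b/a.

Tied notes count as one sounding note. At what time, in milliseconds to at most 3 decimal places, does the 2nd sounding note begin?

1. 0.0ms @ 0 + 962.567ms (3)
2. 962.567ms @ 3 + 962.567ms (3)

note 2 onset = 3b = 962.567ms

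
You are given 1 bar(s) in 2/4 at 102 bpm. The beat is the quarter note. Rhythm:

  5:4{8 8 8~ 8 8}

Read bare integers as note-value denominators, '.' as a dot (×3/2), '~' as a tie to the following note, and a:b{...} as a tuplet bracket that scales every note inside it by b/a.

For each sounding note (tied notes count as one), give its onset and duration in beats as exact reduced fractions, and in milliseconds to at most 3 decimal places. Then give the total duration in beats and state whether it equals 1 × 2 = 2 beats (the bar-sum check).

1) 0.0ms=0b +235.294ms=2/5b
2) 235.294ms=2/5b +235.294ms=2/5b
3) 470.588ms=4/5b +470.588ms=4/5b
4) 941.176ms=8/5b +235.294ms=2/5b
Σ=2b of 2 (102bpm 2/4) — PASS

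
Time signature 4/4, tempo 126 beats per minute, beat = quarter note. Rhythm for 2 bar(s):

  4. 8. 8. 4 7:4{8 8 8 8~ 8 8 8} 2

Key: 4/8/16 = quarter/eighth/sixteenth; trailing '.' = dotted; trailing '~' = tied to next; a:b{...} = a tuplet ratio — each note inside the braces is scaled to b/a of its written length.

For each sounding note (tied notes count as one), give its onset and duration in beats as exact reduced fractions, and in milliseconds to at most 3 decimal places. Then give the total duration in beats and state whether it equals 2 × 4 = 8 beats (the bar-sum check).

1) 0.0ms=0b +714.286ms=3/2b
2) 714.286ms=3/2b +357.143ms=3/4b
3) 1071.429ms=9/4b +357.143ms=3/4b
4) 1428.571ms=3b +476.19ms=1b
5) 1904.762ms=4b +136.054ms=2/7b
6) 2040.816ms=30/7b +136.054ms=2/7b
7) 2176.871ms=32/7b +136.054ms=2/7b
8) 2312.925ms=34/7b +272.109ms=4/7b
9) 2585.034ms=38/7b +136.054ms=2/7b
10) 2721.088ms=40/7b +136.054ms=2/7b
11) 2857.143ms=6b +952.381ms=2b
Σ=8b of 8 (126bpm 4/4) — PASS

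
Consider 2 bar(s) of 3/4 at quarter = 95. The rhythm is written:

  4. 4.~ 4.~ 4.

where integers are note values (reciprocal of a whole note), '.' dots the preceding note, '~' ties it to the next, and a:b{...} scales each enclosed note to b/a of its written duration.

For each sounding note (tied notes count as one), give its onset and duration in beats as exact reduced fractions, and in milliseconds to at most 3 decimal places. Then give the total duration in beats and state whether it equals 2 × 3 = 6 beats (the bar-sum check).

1) 0.0ms=0b +947.368ms=3/2b
2) 947.368ms=3/2b +2842.105ms=9/2b
Σ=6b of 6 (95bpm 3/4) — PASS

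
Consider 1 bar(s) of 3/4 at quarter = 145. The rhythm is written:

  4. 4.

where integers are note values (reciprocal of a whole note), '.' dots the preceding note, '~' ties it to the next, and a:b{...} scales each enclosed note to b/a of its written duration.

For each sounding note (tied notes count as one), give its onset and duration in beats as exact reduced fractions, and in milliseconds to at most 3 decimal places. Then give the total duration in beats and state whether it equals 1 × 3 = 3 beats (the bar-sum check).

1) 0.0ms=0b +620.69ms=3/2b
2) 620.69ms=3/2b +620.69ms=3/2b
Σ=3b of 3 (145bpm 3/4) — PASS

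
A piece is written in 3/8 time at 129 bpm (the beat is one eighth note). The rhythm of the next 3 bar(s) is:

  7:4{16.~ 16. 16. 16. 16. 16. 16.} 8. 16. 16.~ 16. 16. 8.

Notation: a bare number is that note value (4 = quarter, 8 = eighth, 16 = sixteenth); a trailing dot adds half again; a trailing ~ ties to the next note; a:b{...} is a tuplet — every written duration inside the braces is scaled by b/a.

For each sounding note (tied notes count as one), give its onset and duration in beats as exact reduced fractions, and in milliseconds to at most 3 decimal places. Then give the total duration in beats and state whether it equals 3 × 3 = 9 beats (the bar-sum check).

1) 0.0ms=0b +398.671ms=6/7b
2) 398.671ms=6/7b +199.336ms=3/7b
3) 598.007ms=9/7b +199.336ms=3/7b
4) 797.342ms=12/7b +199.336ms=3/7b
5) 996.678ms=15/7b +199.336ms=3/7b
6) 1196.013ms=18/7b +199.336ms=3/7b
7) 1395.349ms=3b +697.674ms=3/2b
8) 2093.023ms=9/2b +348.837ms=3/4b
9) 2441.86ms=21/4b +697.674ms=3/2b
10) 3139.535ms=27/4b +348.837ms=3/4b
11) 3488.372ms=15/2b +697.674ms=3/2b
Σ=9b of 9 (129bpm 3/8) — PASS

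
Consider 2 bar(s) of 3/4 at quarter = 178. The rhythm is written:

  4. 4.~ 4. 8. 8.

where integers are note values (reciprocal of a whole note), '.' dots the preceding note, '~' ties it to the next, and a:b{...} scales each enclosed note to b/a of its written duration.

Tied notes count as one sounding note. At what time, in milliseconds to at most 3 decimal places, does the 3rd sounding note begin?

note 3 onset = 9/2b = 1516.854ms

1. 0.0ms @ 0 + 505.618ms (3/2)
2. 505.618ms @ 3/2 + 1011.236ms (3)
3. 1516.854ms @ 9/2 + 252.809ms (3/4)
4. 1769.663ms @ 21/4 + 252.809ms (3/4)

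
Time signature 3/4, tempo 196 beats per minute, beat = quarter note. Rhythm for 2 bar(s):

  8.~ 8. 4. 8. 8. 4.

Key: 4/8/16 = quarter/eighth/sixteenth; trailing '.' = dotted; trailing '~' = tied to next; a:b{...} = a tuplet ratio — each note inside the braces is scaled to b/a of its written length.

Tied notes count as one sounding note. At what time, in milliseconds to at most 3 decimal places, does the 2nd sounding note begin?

note 2 onset = 3/2b = 459.184ms

1. 0.0ms @ 0 + 459.184ms (3/2)
2. 459.184ms @ 3/2 + 459.184ms (3/2)
3. 918.367ms @ 3 + 229.592ms (3/4)
4. 1147.959ms @ 15/4 + 229.592ms (3/4)
5. 1377.551ms @ 9/2 + 459.184ms (3/2)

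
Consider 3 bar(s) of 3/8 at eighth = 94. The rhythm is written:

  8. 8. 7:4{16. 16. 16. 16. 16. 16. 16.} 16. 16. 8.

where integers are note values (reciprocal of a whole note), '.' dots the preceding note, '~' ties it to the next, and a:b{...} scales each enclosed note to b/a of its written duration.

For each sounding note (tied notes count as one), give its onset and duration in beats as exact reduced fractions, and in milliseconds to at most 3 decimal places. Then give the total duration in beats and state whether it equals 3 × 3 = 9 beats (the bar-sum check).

1) 0.0ms=0b +957.447ms=3/2b
2) 957.447ms=3/2b +957.447ms=3/2b
3) 1914.894ms=3b +273.556ms=3/7b
4) 2188.45ms=24/7b +273.556ms=3/7b
5) 2462.006ms=27/7b +273.556ms=3/7b
6) 2735.562ms=30/7b +273.556ms=3/7b
7) 3009.119ms=33/7b +273.556ms=3/7b
8) 3282.675ms=36/7b +273.556ms=3/7b
9) 3556.231ms=39/7b +273.556ms=3/7b
10) 3829.787ms=6b +478.723ms=3/4b
11) 4308.511ms=27/4b +478.723ms=3/4b
12) 4787.234ms=15/2b +957.447ms=3/2b
Σ=9b of 9 (94bpm 3/8) — PASS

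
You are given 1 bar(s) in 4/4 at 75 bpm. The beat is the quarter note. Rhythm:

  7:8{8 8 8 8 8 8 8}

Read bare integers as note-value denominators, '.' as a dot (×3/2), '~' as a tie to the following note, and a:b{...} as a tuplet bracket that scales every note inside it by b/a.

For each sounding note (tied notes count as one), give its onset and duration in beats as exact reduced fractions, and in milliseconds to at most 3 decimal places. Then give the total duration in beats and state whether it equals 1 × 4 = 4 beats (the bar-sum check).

1) 0.0ms=0b +457.143ms=4/7b
2) 457.143ms=4/7b +457.143ms=4/7b
3) 914.286ms=8/7b +457.143ms=4/7b
4) 1371.429ms=12/7b +457.143ms=4/7b
5) 1828.571ms=16/7b +457.143ms=4/7b
6) 2285.714ms=20/7b +457.143ms=4/7b
7) 2742.857ms=24/7b +457.143ms=4/7b
Σ=4b of 4 (75bpm 4/4) — PASS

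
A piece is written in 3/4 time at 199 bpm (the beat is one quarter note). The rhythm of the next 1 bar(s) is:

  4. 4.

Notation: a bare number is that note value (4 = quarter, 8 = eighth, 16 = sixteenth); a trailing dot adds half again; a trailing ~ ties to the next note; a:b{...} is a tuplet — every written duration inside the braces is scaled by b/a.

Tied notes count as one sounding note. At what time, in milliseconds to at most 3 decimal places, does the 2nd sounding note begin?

1. 0.0ms @ 0 + 452.261ms (3/2)
2. 452.261ms @ 3/2 + 452.261ms (3/2)

note 2 onset = 3/2b = 452.261ms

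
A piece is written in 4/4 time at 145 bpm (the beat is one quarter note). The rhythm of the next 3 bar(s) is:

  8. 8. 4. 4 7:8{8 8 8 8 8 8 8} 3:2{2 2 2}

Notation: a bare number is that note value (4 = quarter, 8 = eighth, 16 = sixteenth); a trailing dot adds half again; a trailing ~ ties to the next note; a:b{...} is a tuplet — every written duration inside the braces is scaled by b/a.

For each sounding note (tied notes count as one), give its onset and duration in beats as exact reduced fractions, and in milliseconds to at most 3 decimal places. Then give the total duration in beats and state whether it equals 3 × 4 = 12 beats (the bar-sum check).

1) 0.0ms=0b +310.345ms=3/4b
2) 310.345ms=3/4b +310.345ms=3/4b
3) 620.69ms=3/2b +620.69ms=3/2b
4) 1241.379ms=3b +413.793ms=1b
5) 1655.172ms=4b +236.453ms=4/7b
6) 1891.626ms=32/7b +236.453ms=4/7b
7) 2128.079ms=36/7b +236.453ms=4/7b
8) 2364.532ms=40/7b +236.453ms=4/7b
9) 2600.985ms=44/7b +236.453ms=4/7b
10) 2837.438ms=48/7b +236.453ms=4/7b
11) 3073.892ms=52/7b +236.453ms=4/7b
12) 3310.345ms=8b +551.724ms=4/3b
13) 3862.069ms=28/3b +551.724ms=4/3b
14) 4413.793ms=32/3b +551.724ms=4/3b
Σ=12b of 12 (145bpm 4/4) — PASS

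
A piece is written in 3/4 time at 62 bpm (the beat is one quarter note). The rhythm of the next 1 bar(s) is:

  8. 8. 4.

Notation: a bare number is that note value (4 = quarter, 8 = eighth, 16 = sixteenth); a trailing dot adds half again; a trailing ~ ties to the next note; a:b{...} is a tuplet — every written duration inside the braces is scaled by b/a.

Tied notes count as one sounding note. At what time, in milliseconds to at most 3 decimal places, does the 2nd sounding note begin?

1. 0.0ms @ 0 + 725.806ms (3/4)
2. 725.806ms @ 3/4 + 725.806ms (3/4)
3. 1451.613ms @ 3/2 + 1451.613ms (3/2)

note 2 onset = 3/4b = 725.806ms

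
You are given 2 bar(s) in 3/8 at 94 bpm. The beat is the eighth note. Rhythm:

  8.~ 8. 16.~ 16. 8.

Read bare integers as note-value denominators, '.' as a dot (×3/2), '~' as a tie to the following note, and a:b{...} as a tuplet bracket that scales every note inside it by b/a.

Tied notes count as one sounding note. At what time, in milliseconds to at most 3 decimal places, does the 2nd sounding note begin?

note 2 onset = 3b = 1914.894ms

1. 0.0ms @ 0 + 1914.894ms (3)
2. 1914.894ms @ 3 + 957.447ms (3/2)
3. 2872.34ms @ 9/2 + 957.447ms (3/2)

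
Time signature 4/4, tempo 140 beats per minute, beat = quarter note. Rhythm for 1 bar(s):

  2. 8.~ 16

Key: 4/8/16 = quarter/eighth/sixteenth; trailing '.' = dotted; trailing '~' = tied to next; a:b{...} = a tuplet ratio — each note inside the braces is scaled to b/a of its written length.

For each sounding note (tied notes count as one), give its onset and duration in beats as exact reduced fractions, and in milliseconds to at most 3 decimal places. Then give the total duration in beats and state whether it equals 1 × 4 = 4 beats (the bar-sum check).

1) 0.0ms=0b +1285.714ms=3b
2) 1285.714ms=3b +428.571ms=1b
Σ=4b of 4 (140bpm 4/4) — PASS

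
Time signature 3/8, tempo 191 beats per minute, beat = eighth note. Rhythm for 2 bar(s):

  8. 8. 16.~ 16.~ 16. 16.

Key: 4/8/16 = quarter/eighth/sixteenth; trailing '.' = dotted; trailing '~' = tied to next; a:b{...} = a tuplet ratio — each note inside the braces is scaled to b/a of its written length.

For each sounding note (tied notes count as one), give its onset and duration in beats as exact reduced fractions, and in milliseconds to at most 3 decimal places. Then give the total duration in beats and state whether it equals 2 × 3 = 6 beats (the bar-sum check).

1) 0.0ms=0b +471.204ms=3/2b
2) 471.204ms=3/2b +471.204ms=3/2b
3) 942.408ms=3b +706.806ms=9/4b
4) 1649.215ms=21/4b +235.602ms=3/4b
Σ=6b of 6 (191bpm 3/8) — PASS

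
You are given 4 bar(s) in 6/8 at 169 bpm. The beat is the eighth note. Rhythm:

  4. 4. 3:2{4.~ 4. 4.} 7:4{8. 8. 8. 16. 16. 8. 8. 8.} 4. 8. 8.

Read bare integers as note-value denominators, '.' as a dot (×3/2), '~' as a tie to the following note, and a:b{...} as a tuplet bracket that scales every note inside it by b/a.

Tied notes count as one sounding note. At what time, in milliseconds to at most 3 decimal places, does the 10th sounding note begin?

1. 0.0ms @ 0 + 1065.089ms (3)
2. 1065.089ms @ 3 + 1065.089ms (3)
3. 2130.178ms @ 6 + 1420.118ms (4)
4. 3550.296ms @ 10 + 710.059ms (2)
5. 4260.355ms @ 12 + 304.311ms (6/7)
6. 4564.666ms @ 90/7 + 304.311ms (6/7)
7. 4868.977ms @ 96/7 + 304.311ms (6/7)
8. 5173.288ms @ 102/7 + 152.156ms (3/7)
9. 5325.444ms @ 15 + 152.156ms (3/7)
10. 5477.599ms @ 108/7 + 304.311ms (6/7)
11. 5781.91ms @ 114/7 + 304.311ms (6/7)
12. 6086.221ms @ 120/7 + 304.311ms (6/7)
13. 6390.533ms @ 18 + 1065.089ms (3)
14. 7455.621ms @ 21 + 532.544ms (3/2)
15. 7988.166ms @ 45/2 + 532.544ms (3/2)

note 10 onset = 108/7b = 5477.599ms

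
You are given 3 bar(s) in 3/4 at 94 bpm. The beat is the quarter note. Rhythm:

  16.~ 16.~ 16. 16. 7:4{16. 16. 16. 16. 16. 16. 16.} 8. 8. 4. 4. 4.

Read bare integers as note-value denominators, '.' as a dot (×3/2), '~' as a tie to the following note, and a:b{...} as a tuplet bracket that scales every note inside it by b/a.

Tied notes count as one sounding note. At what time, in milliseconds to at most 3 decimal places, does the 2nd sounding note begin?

note 2 onset = 9/8b = 718.085ms

1. 0.0ms @ 0 + 718.085ms (9/8)
2. 718.085ms @ 9/8 + 239.362ms (3/8)
3. 957.447ms @ 3/2 + 136.778ms (3/14)
4. 1094.225ms @ 12/7 + 136.778ms (3/14)
5. 1231.003ms @ 27/14 + 136.778ms (3/14)
6. 1367.781ms @ 15/7 + 136.778ms (3/14)
7. 1504.559ms @ 33/14 + 136.778ms (3/14)
8. 1641.337ms @ 18/7 + 136.778ms (3/14)
9. 1778.116ms @ 39/14 + 136.778ms (3/14)
10. 1914.894ms @ 3 + 478.723ms (3/4)
11. 2393.617ms @ 15/4 + 478.723ms (3/4)
12. 2872.34ms @ 9/2 + 957.447ms (3/2)
13. 3829.787ms @ 6 + 957.447ms (3/2)
14. 4787.234ms @ 15/2 + 957.447ms (3/2)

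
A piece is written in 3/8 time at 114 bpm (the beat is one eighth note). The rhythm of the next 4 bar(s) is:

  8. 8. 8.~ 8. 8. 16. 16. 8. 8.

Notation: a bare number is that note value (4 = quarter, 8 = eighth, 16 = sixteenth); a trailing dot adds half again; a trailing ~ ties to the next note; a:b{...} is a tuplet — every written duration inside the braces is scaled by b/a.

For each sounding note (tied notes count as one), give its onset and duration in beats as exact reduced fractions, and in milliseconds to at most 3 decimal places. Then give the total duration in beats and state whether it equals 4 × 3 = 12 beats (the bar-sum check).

1) 0.0ms=0b +789.474ms=3/2b
2) 789.474ms=3/2b +789.474ms=3/2b
3) 1578.947ms=3b +1578.947ms=3b
4) 3157.895ms=6b +789.474ms=3/2b
5) 3947.368ms=15/2b +394.737ms=3/4b
6) 4342.105ms=33/4b +394.737ms=3/4b
7) 4736.842ms=9b +789.474ms=3/2b
8) 5526.316ms=21/2b +789.474ms=3/2b
Σ=12b of 12 (114bpm 3/8) — PASS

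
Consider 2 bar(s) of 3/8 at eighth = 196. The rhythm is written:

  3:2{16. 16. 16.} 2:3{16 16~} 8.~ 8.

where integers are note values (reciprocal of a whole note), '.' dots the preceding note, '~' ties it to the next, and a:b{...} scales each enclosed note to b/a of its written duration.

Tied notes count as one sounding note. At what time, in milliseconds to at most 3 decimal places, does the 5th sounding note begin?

1. 0.0ms @ 0 + 153.061ms (1/2)
2. 153.061ms @ 1/2 + 153.061ms (1/2)
3. 306.122ms @ 1 + 153.061ms (1/2)
4. 459.184ms @ 3/2 + 229.592ms (3/4)
5. 688.776ms @ 9/4 + 1147.959ms (15/4)

note 5 onset = 9/4b = 688.776ms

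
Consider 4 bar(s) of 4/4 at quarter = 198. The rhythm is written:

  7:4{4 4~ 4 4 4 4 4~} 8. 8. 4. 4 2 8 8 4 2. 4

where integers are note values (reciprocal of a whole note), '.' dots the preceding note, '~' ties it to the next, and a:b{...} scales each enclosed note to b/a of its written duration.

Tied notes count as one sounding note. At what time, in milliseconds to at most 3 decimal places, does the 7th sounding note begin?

note 7 onset = 19/4b = 1439.394ms

1. 0.0ms @ 0 + 173.16ms (4/7)
2. 173.16ms @ 4/7 + 346.32ms (8/7)
3. 519.481ms @ 12/7 + 173.16ms (4/7)
4. 692.641ms @ 16/7 + 173.16ms (4/7)
5. 865.801ms @ 20/7 + 173.16ms (4/7)
6. 1038.961ms @ 24/7 + 400.433ms (37/28)
7. 1439.394ms @ 19/4 + 227.273ms (3/4)
8. 1666.667ms @ 11/2 + 454.545ms (3/2)
9. 2121.212ms @ 7 + 303.03ms (1)
10. 2424.242ms @ 8 + 606.061ms (2)
11. 3030.303ms @ 10 + 151.515ms (1/2)
12. 3181.818ms @ 21/2 + 151.515ms (1/2)
13. 3333.333ms @ 11 + 303.03ms (1)
14. 3636.364ms @ 12 + 909.091ms (3)
15. 4545.455ms @ 15 + 303.03ms (1)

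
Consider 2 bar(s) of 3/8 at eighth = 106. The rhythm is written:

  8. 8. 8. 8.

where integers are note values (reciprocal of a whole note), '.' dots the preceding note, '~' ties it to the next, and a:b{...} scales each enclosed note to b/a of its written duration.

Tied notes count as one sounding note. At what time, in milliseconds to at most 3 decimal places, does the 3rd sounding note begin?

note 3 onset = 3b = 1698.113ms

1. 0.0ms @ 0 + 849.057ms (3/2)
2. 849.057ms @ 3/2 + 849.057ms (3/2)
3. 1698.113ms @ 3 + 849.057ms (3/2)
4. 2547.17ms @ 9/2 + 849.057ms (3/2)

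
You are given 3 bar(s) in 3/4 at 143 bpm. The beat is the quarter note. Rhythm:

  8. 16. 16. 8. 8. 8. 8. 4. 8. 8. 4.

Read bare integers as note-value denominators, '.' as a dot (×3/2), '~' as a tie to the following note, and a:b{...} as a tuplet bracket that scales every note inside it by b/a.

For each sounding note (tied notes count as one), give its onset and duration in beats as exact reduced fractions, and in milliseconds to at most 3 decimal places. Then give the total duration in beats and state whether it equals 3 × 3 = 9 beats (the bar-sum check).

1) 0.0ms=0b +314.685ms=3/4b
2) 314.685ms=3/4b +157.343ms=3/8b
3) 472.028ms=9/8b +157.343ms=3/8b
4) 629.371ms=3/2b +314.685ms=3/4b
5) 944.056ms=9/4b +314.685ms=3/4b
6) 1258.741ms=3b +314.685ms=3/4b
7) 1573.427ms=15/4b +314.685ms=3/4b
8) 1888.112ms=9/2b +629.371ms=3/2b
9) 2517.483ms=6b +314.685ms=3/4b
10) 2832.168ms=27/4b +314.685ms=3/4b
11) 3146.853ms=15/2b +629.371ms=3/2b
Σ=9b of 9 (143bpm 3/4) — PASS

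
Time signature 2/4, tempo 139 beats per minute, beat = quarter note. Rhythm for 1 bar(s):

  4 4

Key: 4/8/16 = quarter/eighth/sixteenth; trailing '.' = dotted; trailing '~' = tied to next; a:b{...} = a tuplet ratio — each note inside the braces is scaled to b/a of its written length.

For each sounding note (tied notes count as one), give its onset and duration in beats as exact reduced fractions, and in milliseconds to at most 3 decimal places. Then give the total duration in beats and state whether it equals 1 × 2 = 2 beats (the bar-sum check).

1) 0.0ms=0b +431.655ms=1b
2) 431.655ms=1b +431.655ms=1b
Σ=2b of 2 (139bpm 2/4) — PASS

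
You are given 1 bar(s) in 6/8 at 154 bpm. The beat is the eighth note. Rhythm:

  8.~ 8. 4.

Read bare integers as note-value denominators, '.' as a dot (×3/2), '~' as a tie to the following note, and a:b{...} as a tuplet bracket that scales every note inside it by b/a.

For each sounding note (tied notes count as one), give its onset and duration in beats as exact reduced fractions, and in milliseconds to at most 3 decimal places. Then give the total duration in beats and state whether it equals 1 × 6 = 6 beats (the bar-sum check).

1) 0.0ms=0b +1168.831ms=3b
2) 1168.831ms=3b +1168.831ms=3b
Σ=6b of 6 (154bpm 6/8) — PASS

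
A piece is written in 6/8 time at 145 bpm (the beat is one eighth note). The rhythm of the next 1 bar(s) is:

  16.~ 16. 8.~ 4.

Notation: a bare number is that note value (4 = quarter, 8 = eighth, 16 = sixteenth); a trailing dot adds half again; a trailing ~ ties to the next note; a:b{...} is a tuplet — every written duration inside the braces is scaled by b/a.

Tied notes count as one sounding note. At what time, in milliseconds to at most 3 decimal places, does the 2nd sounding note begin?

1. 0.0ms @ 0 + 620.69ms (3/2)
2. 620.69ms @ 3/2 + 1862.069ms (9/2)

note 2 onset = 3/2b = 620.69ms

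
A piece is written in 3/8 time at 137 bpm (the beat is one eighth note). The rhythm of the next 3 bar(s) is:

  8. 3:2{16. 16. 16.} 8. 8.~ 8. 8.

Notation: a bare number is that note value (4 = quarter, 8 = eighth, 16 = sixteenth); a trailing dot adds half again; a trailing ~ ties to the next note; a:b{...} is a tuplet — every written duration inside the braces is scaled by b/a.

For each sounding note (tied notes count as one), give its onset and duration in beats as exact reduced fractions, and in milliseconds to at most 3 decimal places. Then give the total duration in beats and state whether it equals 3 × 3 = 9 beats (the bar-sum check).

1) 0.0ms=0b +656.934ms=3/2b
2) 656.934ms=3/2b +218.978ms=1/2b
3) 875.912ms=2b +218.978ms=1/2b
4) 1094.891ms=5/2b +218.978ms=1/2b
5) 1313.869ms=3b +656.934ms=3/2b
6) 1970.803ms=9/2b +1313.869ms=3b
7) 3284.672ms=15/2b +656.934ms=3/2b
Σ=9b of 9 (137bpm 3/8) — PASS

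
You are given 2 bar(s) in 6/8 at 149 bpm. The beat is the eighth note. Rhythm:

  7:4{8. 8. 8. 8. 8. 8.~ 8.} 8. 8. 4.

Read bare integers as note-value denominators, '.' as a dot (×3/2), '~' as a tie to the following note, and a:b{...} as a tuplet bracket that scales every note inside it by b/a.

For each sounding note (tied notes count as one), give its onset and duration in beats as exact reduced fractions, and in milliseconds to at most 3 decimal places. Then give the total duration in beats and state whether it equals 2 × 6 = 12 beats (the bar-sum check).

1) 0.0ms=0b +345.158ms=6/7b
2) 345.158ms=6/7b +345.158ms=6/7b
3) 690.316ms=12/7b +345.158ms=6/7b
4) 1035.475ms=18/7b +345.158ms=6/7b
5) 1380.633ms=24/7b +345.158ms=6/7b
6) 1725.791ms=30/7b +690.316ms=12/7b
7) 2416.107ms=6b +604.027ms=3/2b
8) 3020.134ms=15/2b +604.027ms=3/2b
9) 3624.161ms=9b +1208.054ms=3b
Σ=12b of 12 (149bpm 6/8) — PASS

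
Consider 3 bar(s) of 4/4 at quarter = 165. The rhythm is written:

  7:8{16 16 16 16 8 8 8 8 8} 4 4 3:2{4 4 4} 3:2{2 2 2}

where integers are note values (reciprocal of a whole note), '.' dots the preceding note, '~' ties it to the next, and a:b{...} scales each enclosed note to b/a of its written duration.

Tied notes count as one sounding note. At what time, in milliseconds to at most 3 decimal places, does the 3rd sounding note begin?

note 3 onset = 4/7b = 207.792ms

1. 0.0ms @ 0 + 103.896ms (2/7)
2. 103.896ms @ 2/7 + 103.896ms (2/7)
3. 207.792ms @ 4/7 + 103.896ms (2/7)
4. 311.688ms @ 6/7 + 103.896ms (2/7)
5. 415.584ms @ 8/7 + 207.792ms (4/7)
6. 623.377ms @ 12/7 + 207.792ms (4/7)
7. 831.169ms @ 16/7 + 207.792ms (4/7)
8. 1038.961ms @ 20/7 + 207.792ms (4/7)
9. 1246.753ms @ 24/7 + 207.792ms (4/7)
10. 1454.545ms @ 4 + 363.636ms (1)
11. 1818.182ms @ 5 + 363.636ms (1)
12. 2181.818ms @ 6 + 242.424ms (2/3)
13. 2424.242ms @ 20/3 + 242.424ms (2/3)
14. 2666.667ms @ 22/3 + 242.424ms (2/3)
15. 2909.091ms @ 8 + 484.848ms (4/3)
16. 3393.939ms @ 28/3 + 484.848ms (4/3)
17. 3878.788ms @ 32/3 + 484.848ms (4/3)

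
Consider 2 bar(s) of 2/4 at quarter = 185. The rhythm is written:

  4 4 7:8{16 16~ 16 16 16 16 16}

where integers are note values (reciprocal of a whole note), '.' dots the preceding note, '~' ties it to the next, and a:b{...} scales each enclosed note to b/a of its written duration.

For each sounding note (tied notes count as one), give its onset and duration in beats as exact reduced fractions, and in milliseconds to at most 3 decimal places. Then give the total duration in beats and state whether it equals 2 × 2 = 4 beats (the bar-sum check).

1) 0.0ms=0b +324.324ms=1b
2) 324.324ms=1b +324.324ms=1b
3) 648.649ms=2b +92.664ms=2/7b
4) 741.313ms=16/7b +185.328ms=4/7b
5) 926.641ms=20/7b +92.664ms=2/7b
6) 1019.305ms=22/7b +92.664ms=2/7b
7) 1111.969ms=24/7b +92.664ms=2/7b
8) 1204.633ms=26/7b +92.664ms=2/7b
Σ=4b of 4 (185bpm 2/4) — PASS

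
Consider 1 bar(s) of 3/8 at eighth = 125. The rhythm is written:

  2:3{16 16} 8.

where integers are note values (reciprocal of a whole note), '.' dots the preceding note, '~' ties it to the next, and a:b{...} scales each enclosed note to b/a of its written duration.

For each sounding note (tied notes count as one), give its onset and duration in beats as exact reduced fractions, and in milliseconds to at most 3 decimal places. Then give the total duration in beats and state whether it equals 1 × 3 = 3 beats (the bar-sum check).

1) 0.0ms=0b +360.0ms=3/4b
2) 360.0ms=3/4b +360.0ms=3/4b
3) 720.0ms=3/2b +720.0ms=3/2b
Σ=3b of 3 (125bpm 3/8) — PASS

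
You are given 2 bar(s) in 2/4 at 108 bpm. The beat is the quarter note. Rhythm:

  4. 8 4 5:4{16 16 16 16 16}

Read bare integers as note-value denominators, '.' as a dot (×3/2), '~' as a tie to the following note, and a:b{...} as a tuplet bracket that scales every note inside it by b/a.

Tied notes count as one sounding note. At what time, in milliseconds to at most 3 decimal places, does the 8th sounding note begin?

note 8 onset = 19/5b = 2111.111ms

1. 0.0ms @ 0 + 833.333ms (3/2)
2. 833.333ms @ 3/2 + 277.778ms (1/2)
3. 1111.111ms @ 2 + 555.556ms (1)
4. 1666.667ms @ 3 + 111.111ms (1/5)
5. 1777.778ms @ 16/5 + 111.111ms (1/5)
6. 1888.889ms @ 17/5 + 111.111ms (1/5)
7. 2000.0ms @ 18/5 + 111.111ms (1/5)
8. 2111.111ms @ 19/5 + 111.111ms (1/5)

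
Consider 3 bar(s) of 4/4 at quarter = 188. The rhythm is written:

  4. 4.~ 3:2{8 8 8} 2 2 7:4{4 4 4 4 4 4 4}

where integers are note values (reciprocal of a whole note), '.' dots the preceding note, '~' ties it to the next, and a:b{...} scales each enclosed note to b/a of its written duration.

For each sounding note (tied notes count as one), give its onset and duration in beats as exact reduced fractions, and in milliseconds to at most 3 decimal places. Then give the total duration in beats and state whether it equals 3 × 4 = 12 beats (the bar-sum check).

1) 0.0ms=0b +478.723ms=3/2b
2) 478.723ms=3/2b +585.106ms=11/6b
3) 1063.83ms=10/3b +106.383ms=1/3b
4) 1170.213ms=11/3b +106.383ms=1/3b
5) 1276.596ms=4b +638.298ms=2b
6) 1914.894ms=6b +638.298ms=2b
7) 2553.191ms=8b +182.371ms=4/7b
8) 2735.562ms=60/7b +182.371ms=4/7b
9) 2917.933ms=64/7b +182.371ms=4/7b
10) 3100.304ms=68/7b +182.371ms=4/7b
11) 3282.675ms=72/7b +182.371ms=4/7b
12) 3465.046ms=76/7b +182.371ms=4/7b
13) 3647.416ms=80/7b +182.371ms=4/7b
Σ=12b of 12 (188bpm 4/4) — PASS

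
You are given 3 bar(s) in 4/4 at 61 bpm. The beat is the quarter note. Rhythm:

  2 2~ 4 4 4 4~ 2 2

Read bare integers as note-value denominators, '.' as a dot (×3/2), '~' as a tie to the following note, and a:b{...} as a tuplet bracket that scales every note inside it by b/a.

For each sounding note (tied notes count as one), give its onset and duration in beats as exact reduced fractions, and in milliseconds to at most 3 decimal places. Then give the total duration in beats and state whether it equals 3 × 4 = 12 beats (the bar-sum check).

1) 0.0ms=0b +1967.213ms=2b
2) 1967.213ms=2b +2950.82ms=3b
3) 4918.033ms=5b +983.607ms=1b
4) 5901.639ms=6b +983.607ms=1b
5) 6885.246ms=7b +2950.82ms=3b
6) 9836.066ms=10b +1967.213ms=2b
Σ=12b of 12 (61bpm 4/4) — PASS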